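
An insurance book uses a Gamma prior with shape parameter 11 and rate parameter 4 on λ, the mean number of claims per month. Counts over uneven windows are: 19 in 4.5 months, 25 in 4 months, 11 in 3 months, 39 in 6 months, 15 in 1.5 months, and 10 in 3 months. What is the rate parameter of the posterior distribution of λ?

26

Total count: 19 + 25 + 11 + 39 + 15 + 10 = 119.
Total exposure: 4.5 + 4 + 3 + 6 + 1.5 + 3 = 22 months.
The Gamma prior is conjugate for the Poisson rate, so λ | data ~ Gamma(11+119, 4+22) = Gamma(130, 26).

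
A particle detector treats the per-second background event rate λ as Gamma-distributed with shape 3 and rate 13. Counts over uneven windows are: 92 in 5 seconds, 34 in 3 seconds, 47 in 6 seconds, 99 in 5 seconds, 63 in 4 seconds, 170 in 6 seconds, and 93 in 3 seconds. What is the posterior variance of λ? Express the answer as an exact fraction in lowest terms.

601/2025

Total count: 92 + 34 + 47 + 99 + 63 + 170 + 93 = 598.
Total exposure: 5 + 3 + 6 + 5 + 4 + 6 + 3 = 32 seconds.
The Gamma prior is conjugate for the Poisson rate, so λ | data ~ Gamma(3+598, 13+32) = Gamma(601, 45).
Posterior variance = α'/β'² = 601/2025.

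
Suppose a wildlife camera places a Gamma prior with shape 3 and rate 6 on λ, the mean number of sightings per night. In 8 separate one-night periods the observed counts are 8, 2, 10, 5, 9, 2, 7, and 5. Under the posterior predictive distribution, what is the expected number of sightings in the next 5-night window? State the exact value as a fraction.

Total count: 8 + 2 + 10 + 5 + 9 + 2 + 7 + 5 = 48.
Total exposure: 8 nights.
By Gamma–Poisson conjugacy, the posterior is Gamma(α + Σx, β + Σt) = Gamma(3 + 48, 6 + 8) = Gamma(51, 14).
Predictive mean over a 5-night window = T·E[λ|data] = 5·51/14 = 255/14.

255/14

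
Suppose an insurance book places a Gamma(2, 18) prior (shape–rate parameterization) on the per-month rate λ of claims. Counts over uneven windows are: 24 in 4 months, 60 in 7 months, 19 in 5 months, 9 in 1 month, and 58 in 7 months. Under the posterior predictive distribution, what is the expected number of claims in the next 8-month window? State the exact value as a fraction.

688/21

Total count: 24 + 60 + 19 + 9 + 58 = 170.
Total exposure: 4 + 7 + 5 + 1 + 7 = 24 months.
By Gamma–Poisson conjugacy, the posterior is Gamma(α + Σx, β + Σt) = Gamma(2 + 170, 18 + 24) = Gamma(172, 42).
Predictive mean over an 8-month window = T·E[λ|data] = 8·172/42 = 688/21.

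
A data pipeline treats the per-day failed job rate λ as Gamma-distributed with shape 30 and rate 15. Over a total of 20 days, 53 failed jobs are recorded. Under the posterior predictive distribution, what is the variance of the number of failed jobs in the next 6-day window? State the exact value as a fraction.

20418/1225

Total count 53 over total exposure 20 days.
By Gamma–Poisson conjugacy, the posterior is Gamma(α + Σx, β + Σt) = Gamma(30 + 53, 15 + 20) = Gamma(83, 35).
The posterior predictive for a window of length T is Negative Binomial with variance T·α'·(β'+T)/β'² = 6·83·41/1225 = 20418/1225.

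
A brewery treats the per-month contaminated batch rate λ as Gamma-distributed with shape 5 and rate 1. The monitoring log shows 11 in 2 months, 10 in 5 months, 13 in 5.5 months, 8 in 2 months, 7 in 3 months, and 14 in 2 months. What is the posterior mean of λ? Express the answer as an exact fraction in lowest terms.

Total count: 11 + 10 + 13 + 8 + 7 + 14 = 63.
Total exposure: 2 + 5 + 5.5 + 2 + 3 + 2 = 19.5 months.
By Gamma–Poisson conjugacy, the posterior is Gamma(α + Σx, β + Σt) = Gamma(5 + 63, 1 + 19.5) = Gamma(68, 41/2).
Posterior mean = α'/β' = 68/(41/2) = 136/41.

136/41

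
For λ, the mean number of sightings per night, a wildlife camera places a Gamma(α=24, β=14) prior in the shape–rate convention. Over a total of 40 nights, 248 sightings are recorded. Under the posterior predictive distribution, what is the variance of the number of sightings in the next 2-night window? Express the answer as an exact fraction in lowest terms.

Total count 248 over total exposure 40 nights.
By Gamma–Poisson conjugacy, the posterior is Gamma(α + Σx, β + Σt) = Gamma(24 + 248, 14 + 40) = Gamma(272, 54).
The posterior predictive for a window of length T is Negative Binomial with variance T·α'·(β'+T)/β'² = 2·272·56/2916 = 7616/729.

7616/729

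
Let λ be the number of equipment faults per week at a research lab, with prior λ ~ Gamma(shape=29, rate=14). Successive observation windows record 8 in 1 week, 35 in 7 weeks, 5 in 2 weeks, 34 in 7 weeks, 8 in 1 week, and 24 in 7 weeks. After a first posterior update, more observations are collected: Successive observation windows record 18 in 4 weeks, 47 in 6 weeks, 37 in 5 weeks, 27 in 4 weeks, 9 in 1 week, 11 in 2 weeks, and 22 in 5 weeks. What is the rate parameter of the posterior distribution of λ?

66

Total count: 8 + 35 + 5 + 34 + 8 + 24 = 114.
Total exposure: 1 + 7 + 2 + 7 + 1 + 7 = 25 weeks.
After the first batch: Gamma(29 + 114, 14 + 25) = Gamma(143, 39).
Total count: 18 + 47 + 37 + 27 + 9 + 11 + 22 = 171.
Total exposure: 4 + 6 + 5 + 4 + 1 + 2 + 5 = 27 weeks.
After the second batch: Gamma(143 + 171, 39 + 27) = Gamma(314, 66).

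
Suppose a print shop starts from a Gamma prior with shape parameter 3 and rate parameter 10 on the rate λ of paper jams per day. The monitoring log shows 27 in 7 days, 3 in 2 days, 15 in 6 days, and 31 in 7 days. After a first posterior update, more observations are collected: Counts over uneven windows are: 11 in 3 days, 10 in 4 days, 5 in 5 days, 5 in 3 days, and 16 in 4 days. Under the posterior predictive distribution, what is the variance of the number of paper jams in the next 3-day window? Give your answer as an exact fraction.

Total count: 27 + 3 + 15 + 31 = 76.
Total exposure: 7 + 2 + 6 + 7 = 22 days.
After the first batch: Gamma(3 + 76, 10 + 22) = Gamma(79, 32).
Total count: 11 + 10 + 5 + 5 + 16 = 47.
Total exposure: 3 + 4 + 5 + 3 + 4 = 19 days.
After the second batch: Gamma(79 + 47, 32 + 19) = Gamma(126, 51).
The posterior predictive for a window of length T is Negative Binomial with variance T·α'·(β'+T)/β'² = 3·126·54/2601 = 2268/289.

2268/289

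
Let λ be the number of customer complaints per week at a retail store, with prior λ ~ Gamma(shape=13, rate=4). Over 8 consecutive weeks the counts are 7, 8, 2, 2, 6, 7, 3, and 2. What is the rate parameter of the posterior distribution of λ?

12

Total count: 7 + 8 + 2 + 2 + 6 + 7 + 3 + 2 = 37.
Total exposure: 8 weeks.
Posterior: α' = 13 + 37 = 50, β' = 4 + 8 = 12.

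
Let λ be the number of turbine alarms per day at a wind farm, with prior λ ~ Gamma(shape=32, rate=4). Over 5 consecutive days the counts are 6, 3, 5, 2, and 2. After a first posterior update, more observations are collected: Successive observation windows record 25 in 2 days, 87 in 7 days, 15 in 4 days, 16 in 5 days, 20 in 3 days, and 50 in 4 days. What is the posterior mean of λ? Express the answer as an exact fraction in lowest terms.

Total count: 6 + 3 + 5 + 2 + 2 = 18.
Total exposure: 5 days.
After the first batch: Gamma(32 + 18, 4 + 5) = Gamma(50, 9).
Total count: 25 + 87 + 15 + 16 + 20 + 50 = 213.
Total exposure: 2 + 7 + 4 + 5 + 3 + 4 = 25 days.
After the second batch: Gamma(50 + 213, 9 + 25) = Gamma(263, 34).
Posterior mean = α'/β' = 263/34.

263/34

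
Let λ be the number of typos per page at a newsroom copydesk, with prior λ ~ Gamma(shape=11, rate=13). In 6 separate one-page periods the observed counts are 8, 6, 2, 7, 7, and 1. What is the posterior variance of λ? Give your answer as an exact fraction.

42/361

Total count: 8 + 6 + 2 + 7 + 7 + 1 = 31.
Total exposure: 6 pages.
By Gamma–Poisson conjugacy, the posterior is Gamma(α + Σx, β + Σt) = Gamma(11 + 31, 13 + 6) = Gamma(42, 19).
Posterior variance = α'/β'² = 42/361.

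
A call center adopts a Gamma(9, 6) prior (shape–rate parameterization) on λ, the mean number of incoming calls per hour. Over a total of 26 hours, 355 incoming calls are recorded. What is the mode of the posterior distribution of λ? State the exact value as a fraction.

Total count 355 over total exposure 26 hours.
Conjugate update: add total count to the shape and total exposure to the rate, giving Gamma(364, 32).
Posterior mode = (α'−1)/β' = 363/32.

363/32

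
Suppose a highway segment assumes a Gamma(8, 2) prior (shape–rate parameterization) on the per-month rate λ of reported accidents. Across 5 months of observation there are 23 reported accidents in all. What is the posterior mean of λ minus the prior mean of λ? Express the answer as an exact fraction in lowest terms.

3/7

Total count 23 over total exposure 5 months.
Posterior: α' = 8 + 23 = 31, β' = 2 + 5 = 7.
Posterior mean = 31/7 = 31/7; prior mean = 8/2 = 4. Difference = 31/7 − 4 = 3/7.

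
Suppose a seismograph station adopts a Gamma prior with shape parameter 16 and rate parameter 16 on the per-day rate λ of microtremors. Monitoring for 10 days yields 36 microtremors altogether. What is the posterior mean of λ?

Total count 36 over total exposure 10 days.
By Gamma–Poisson conjugacy, the posterior is Gamma(α + Σx, β + Σt) = Gamma(16 + 36, 16 + 10) = Gamma(52, 26).
Posterior mean = α'/β' = 52/26 = 2.

2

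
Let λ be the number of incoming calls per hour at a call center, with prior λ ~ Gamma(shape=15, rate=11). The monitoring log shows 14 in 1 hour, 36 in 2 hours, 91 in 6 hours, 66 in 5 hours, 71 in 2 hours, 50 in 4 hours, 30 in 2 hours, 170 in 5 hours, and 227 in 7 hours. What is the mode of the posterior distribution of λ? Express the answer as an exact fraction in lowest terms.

Total count: 14 + 36 + 91 + 66 + 71 + 50 + 30 + 170 + 227 = 755.
Total exposure: 1 + 2 + 6 + 5 + 2 + 4 + 2 + 5 + 7 = 34 hours.
The Gamma prior is conjugate for the Poisson rate, so λ | data ~ Gamma(15+755, 11+34) = Gamma(770, 45).
Posterior mode = (α'−1)/β' = 769/45.

769/45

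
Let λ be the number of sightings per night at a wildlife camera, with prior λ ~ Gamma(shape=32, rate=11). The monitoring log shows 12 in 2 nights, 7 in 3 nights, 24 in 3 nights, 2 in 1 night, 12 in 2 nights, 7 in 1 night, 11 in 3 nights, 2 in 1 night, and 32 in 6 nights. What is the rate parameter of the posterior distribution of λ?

33

Total count: 12 + 7 + 24 + 2 + 12 + 7 + 11 + 2 + 32 = 109.
Total exposure: 2 + 3 + 3 + 1 + 2 + 1 + 3 + 1 + 6 = 22 nights.
The Gamma prior is conjugate for the Poisson rate, so λ | data ~ Gamma(32+109, 11+22) = Gamma(141, 33).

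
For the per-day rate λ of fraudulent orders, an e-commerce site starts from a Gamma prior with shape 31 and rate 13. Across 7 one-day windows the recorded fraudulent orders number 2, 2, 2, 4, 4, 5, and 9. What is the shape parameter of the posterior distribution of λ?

Total count: 2 + 2 + 2 + 4 + 4 + 5 + 9 = 28.
Total exposure: 7 days.
Conjugate update: add total count to the shape and total exposure to the rate, giving Gamma(59, 20).

59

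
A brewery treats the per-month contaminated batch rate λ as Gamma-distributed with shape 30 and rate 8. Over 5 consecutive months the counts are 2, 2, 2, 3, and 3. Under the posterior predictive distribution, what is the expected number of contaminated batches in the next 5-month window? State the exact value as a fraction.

210/13

Total count: 2 + 2 + 2 + 3 + 3 = 12.
Total exposure: 5 months.
By Gamma–Poisson conjugacy, the posterior is Gamma(α + Σx, β + Σt) = Gamma(30 + 12, 8 + 5) = Gamma(42, 13).
Predictive mean over a 5-month window = T·E[λ|data] = 5·42/13 = 210/13.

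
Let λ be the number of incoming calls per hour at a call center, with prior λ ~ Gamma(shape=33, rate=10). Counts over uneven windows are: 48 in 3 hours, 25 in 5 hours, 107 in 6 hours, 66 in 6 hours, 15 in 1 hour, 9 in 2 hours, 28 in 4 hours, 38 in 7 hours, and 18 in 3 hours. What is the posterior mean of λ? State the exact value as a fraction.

Total count: 48 + 25 + 107 + 66 + 15 + 9 + 28 + 38 + 18 = 354.
Total exposure: 3 + 5 + 6 + 6 + 1 + 2 + 4 + 7 + 3 = 37 hours.
Conjugate update: add total count to the shape and total exposure to the rate, giving Gamma(387, 47).
Posterior mean = α'/β' = 387/47.

387/47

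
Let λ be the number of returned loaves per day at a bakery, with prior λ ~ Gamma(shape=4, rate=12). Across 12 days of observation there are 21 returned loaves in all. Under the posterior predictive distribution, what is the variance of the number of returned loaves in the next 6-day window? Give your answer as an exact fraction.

Total count 21 over total exposure 12 days.
The Gamma prior is conjugate for the Poisson rate, so λ | data ~ Gamma(4+21, 12+12) = Gamma(25, 24).
The posterior predictive for a window of length T is Negative Binomial with variance T·α'·(β'+T)/β'² = 6·25·30/576 = 125/16.

125/16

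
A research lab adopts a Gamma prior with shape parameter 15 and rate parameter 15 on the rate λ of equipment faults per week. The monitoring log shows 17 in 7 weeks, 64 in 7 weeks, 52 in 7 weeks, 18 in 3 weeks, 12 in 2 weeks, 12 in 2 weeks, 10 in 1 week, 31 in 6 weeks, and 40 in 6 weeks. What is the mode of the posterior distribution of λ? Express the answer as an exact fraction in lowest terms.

Total count: 17 + 64 + 52 + 18 + 12 + 12 + 10 + 31 + 40 = 256.
Total exposure: 7 + 7 + 7 + 3 + 2 + 2 + 1 + 6 + 6 = 41 weeks.
Gamma(α, β) with Poisson data over total exposure Σt gives posterior Gamma(α+Σx, β+Σt) = Gamma(271, 56).
Posterior mode = (α'−1)/β' = 270/56 = 135/28.

135/28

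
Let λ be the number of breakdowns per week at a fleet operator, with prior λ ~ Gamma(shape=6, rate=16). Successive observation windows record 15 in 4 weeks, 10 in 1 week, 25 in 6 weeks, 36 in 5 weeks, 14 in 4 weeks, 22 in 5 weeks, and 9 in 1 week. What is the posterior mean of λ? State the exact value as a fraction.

Total count: 15 + 10 + 25 + 36 + 14 + 22 + 9 = 131.
Total exposure: 4 + 1 + 6 + 5 + 4 + 5 + 1 = 26 weeks.
Gamma(α, β) with Poisson data over total exposure Σt gives posterior Gamma(α+Σx, β+Σt) = Gamma(137, 42).
Posterior mean = α'/β' = 137/42.

137/42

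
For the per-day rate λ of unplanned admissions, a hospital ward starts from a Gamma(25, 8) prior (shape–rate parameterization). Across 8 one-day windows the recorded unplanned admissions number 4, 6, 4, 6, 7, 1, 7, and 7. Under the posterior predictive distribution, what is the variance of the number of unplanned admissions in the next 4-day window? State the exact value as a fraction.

Total count: 4 + 6 + 4 + 6 + 7 + 1 + 7 + 7 = 42.
Total exposure: 8 days.
The Gamma prior is conjugate for the Poisson rate, so λ | data ~ Gamma(25+42, 8+8) = Gamma(67, 16).
The posterior predictive for a window of length T is Negative Binomial with variance T·α'·(β'+T)/β'² = 4·67·20/256 = 335/16.

335/16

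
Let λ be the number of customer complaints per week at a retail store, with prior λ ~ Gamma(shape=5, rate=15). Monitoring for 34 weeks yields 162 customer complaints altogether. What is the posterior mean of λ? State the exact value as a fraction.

Total count 162 over total exposure 34 weeks.
Gamma(α, β) with Poisson data over total exposure Σt gives posterior Gamma(α+Σx, β+Σt) = Gamma(167, 49).
Posterior mean = α'/β' = 167/49.

167/49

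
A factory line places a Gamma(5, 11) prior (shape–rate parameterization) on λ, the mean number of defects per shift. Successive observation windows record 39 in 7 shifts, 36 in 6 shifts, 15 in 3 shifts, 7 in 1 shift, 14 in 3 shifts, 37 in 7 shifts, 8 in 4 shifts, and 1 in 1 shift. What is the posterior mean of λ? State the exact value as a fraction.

162/43

Total count: 39 + 36 + 15 + 7 + 14 + 37 + 8 + 1 = 157.
Total exposure: 7 + 6 + 3 + 1 + 3 + 7 + 4 + 1 = 32 shifts.
Gamma(α, β) with Poisson data over total exposure Σt gives posterior Gamma(α+Σx, β+Σt) = Gamma(162, 43).
Posterior mean = α'/β' = 162/43.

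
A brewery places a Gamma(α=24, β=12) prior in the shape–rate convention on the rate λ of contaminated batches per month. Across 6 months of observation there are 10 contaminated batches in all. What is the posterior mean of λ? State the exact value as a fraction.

17/9

Total count 10 over total exposure 6 months.
Gamma(α, β) with Poisson data over total exposure Σt gives posterior Gamma(α+Σx, β+Σt) = Gamma(34, 18).
Posterior mean = α'/β' = 34/18 = 17/9.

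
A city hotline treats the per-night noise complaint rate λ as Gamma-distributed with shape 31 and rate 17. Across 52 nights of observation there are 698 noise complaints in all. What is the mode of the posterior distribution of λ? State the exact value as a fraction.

728/69

Total count 698 over total exposure 52 nights.
Gamma(α, β) with Poisson data over total exposure Σt gives posterior Gamma(α+Σx, β+Σt) = Gamma(729, 69).
Posterior mode = (α'−1)/β' = 728/69.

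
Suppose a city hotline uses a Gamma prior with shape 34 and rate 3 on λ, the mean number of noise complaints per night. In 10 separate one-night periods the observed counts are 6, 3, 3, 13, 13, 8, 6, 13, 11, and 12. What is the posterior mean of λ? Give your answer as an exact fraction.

122/13

Total count: 6 + 3 + 3 + 13 + 13 + 8 + 6 + 13 + 11 + 12 = 88.
Total exposure: 10 nights.
The Gamma prior is conjugate for the Poisson rate, so λ | data ~ Gamma(34+88, 3+10) = Gamma(122, 13).
Posterior mean = α'/β' = 122/13.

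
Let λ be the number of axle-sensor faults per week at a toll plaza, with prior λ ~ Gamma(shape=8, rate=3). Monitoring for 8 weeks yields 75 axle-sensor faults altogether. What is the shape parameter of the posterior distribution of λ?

83

Total count 75 over total exposure 8 weeks.
By Gamma–Poisson conjugacy, the posterior is Gamma(α + Σx, β + Σt) = Gamma(8 + 75, 3 + 8) = Gamma(83, 11).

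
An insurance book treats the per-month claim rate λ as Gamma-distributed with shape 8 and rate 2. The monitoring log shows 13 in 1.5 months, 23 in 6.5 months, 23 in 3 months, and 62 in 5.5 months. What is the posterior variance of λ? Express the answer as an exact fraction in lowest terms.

516/1369

Total count: 13 + 23 + 23 + 62 = 121.
Total exposure: 1.5 + 6.5 + 3 + 5.5 = 16.5 months.
The Gamma prior is conjugate for the Poisson rate, so λ | data ~ Gamma(8+121, 2+16.5) = Gamma(129, 37/2).
Posterior variance = α'/β'² = 129/(1369/4) = 516/1369.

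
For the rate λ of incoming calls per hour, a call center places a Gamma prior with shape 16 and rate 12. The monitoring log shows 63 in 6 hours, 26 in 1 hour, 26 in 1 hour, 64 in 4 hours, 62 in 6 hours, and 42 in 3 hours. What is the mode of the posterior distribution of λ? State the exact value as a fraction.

298/33

Total count: 63 + 26 + 26 + 64 + 62 + 42 = 283.
Total exposure: 6 + 1 + 1 + 4 + 6 + 3 = 21 hours.
Gamma(α, β) with Poisson data over total exposure Σt gives posterior Gamma(α+Σx, β+Σt) = Gamma(299, 33).
Posterior mode = (α'−1)/β' = 298/33.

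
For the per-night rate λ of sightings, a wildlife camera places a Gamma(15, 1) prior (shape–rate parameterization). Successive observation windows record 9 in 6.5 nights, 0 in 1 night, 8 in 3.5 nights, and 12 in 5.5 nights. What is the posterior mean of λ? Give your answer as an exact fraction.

88/35

Total count: 9 + 0 + 8 + 12 = 29.
Total exposure: 6.5 + 1 + 3.5 + 5.5 = 16.5 nights.
The Gamma prior is conjugate for the Poisson rate, so λ | data ~ Gamma(15+29, 1+16.5) = Gamma(44, 35/2).
Posterior mean = α'/β' = 44/(35/2) = 88/35.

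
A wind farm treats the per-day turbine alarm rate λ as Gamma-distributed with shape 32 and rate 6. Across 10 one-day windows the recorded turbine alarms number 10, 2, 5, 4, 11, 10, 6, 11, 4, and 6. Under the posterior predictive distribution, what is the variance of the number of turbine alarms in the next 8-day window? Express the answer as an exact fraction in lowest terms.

303/4

Total count: 10 + 2 + 5 + 4 + 11 + 10 + 6 + 11 + 4 + 6 = 69.
Total exposure: 10 days.
The Gamma prior is conjugate for the Poisson rate, so λ | data ~ Gamma(32+69, 6+10) = Gamma(101, 16).
The posterior predictive for a window of length T is Negative Binomial with variance T·α'·(β'+T)/β'² = 8·101·24/256 = 303/4.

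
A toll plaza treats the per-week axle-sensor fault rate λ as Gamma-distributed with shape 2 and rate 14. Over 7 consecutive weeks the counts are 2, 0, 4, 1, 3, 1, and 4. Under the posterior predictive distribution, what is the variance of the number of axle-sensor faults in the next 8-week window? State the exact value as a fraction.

Total count: 2 + 0 + 4 + 1 + 3 + 1 + 4 = 15.
Total exposure: 7 weeks.
Gamma(α, β) with Poisson data over total exposure Σt gives posterior Gamma(α+Σx, β+Σt) = Gamma(17, 21).
The posterior predictive for a window of length T is Negative Binomial with variance T·α'·(β'+T)/β'² = 8·17·29/441 = 3944/441.

3944/441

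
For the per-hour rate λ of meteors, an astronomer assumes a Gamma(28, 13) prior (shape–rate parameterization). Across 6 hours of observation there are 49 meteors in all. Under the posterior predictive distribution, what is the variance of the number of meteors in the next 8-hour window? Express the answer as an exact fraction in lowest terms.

Total count 49 over total exposure 6 hours.
The Gamma prior is conjugate for the Poisson rate, so λ | data ~ Gamma(28+49, 13+6) = Gamma(77, 19).
The posterior predictive for a window of length T is Negative Binomial with variance T·α'·(β'+T)/β'² = 8·77·27/361 = 16632/361.

16632/361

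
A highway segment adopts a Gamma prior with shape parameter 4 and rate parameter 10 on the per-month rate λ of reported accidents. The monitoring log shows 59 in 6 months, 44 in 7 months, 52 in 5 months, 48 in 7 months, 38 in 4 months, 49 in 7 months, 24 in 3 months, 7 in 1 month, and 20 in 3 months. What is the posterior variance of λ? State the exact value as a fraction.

Total count: 59 + 44 + 52 + 48 + 38 + 49 + 24 + 7 + 20 = 341.
Total exposure: 6 + 7 + 5 + 7 + 4 + 7 + 3 + 1 + 3 = 43 months.
Gamma(α, β) with Poisson data over total exposure Σt gives posterior Gamma(α+Σx, β+Σt) = Gamma(345, 53).
Posterior variance = α'/β'² = 345/2809.

345/2809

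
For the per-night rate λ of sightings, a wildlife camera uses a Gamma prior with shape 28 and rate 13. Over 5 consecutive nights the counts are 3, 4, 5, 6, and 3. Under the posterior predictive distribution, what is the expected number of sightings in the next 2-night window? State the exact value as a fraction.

49/9

Total count: 3 + 4 + 5 + 6 + 3 = 21.
Total exposure: 5 nights.
Conjugate update: add total count to the shape and total exposure to the rate, giving Gamma(49, 18).
Predictive mean over a 2-night window = T·E[λ|data] = 2·49/18 = 49/9.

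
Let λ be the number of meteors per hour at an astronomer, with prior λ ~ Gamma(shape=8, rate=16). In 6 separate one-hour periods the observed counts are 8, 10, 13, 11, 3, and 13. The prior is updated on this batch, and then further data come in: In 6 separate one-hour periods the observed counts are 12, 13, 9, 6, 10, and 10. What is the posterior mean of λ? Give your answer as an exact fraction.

9/2

Total count: 8 + 10 + 13 + 11 + 3 + 13 = 58.
Total exposure: 6 hours.
After the first batch: Gamma(8 + 58, 16 + 6) = Gamma(66, 22).
Total count: 12 + 13 + 9 + 6 + 10 + 10 = 60.
Total exposure: 6 hours.
After the second batch: Gamma(66 + 60, 22 + 6) = Gamma(126, 28).
Posterior mean = α'/β' = 126/28 = 9/2.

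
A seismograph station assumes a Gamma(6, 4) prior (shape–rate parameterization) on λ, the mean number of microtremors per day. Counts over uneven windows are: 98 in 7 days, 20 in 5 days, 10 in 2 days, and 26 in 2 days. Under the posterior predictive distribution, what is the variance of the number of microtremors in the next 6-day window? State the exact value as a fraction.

Total count: 98 + 20 + 10 + 26 = 154.
Total exposure: 7 + 5 + 2 + 2 = 16 days.
Gamma(α, β) with Poisson data over total exposure Σt gives posterior Gamma(α+Σx, β+Σt) = Gamma(160, 20).
The posterior predictive for a window of length T is Negative Binomial with variance T·α'·(β'+T)/β'² = 6·160·26/400 = 312/5.

312/5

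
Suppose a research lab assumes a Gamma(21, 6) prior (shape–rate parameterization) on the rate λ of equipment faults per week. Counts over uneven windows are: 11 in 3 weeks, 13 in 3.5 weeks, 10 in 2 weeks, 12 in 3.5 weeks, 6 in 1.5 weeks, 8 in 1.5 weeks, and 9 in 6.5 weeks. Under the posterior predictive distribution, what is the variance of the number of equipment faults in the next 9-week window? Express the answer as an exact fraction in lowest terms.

Total count: 11 + 13 + 10 + 12 + 6 + 8 + 9 = 69.
Total exposure: 3 + 3.5 + 2 + 3.5 + 1.5 + 1.5 + 6.5 = 21.5 weeks.
By Gamma–Poisson conjugacy, the posterior is Gamma(α + Σx, β + Σt) = Gamma(21 + 69, 6 + 21.5) = Gamma(90, 55/2).
The posterior predictive for a window of length T is Negative Binomial with variance T·α'·(β'+T)/β'² = 9·90·(73/2)/(3025/4) = 23652/605.

23652/605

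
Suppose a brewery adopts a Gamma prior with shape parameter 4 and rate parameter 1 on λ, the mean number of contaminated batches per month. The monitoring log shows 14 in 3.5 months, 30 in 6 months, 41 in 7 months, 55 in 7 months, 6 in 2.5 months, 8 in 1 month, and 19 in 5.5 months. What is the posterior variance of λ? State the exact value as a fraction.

708/4489

Total count: 14 + 30 + 41 + 55 + 6 + 8 + 19 = 173.
Total exposure: 3.5 + 6 + 7 + 7 + 2.5 + 1 + 5.5 = 32.5 months.
Conjugate update: add total count to the shape and total exposure to the rate, giving Gamma(177, 67/2).
Posterior variance = α'/β'² = 177/(4489/4) = 708/4489.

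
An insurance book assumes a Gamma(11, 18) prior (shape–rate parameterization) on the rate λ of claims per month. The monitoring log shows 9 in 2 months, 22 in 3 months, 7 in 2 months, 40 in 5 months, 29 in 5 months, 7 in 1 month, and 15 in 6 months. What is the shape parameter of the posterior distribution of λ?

140

Total count: 9 + 22 + 7 + 40 + 29 + 7 + 15 = 129.
Total exposure: 2 + 3 + 2 + 5 + 5 + 1 + 6 = 24 months.
Posterior: α' = 11 + 129 = 140, β' = 18 + 24 = 42.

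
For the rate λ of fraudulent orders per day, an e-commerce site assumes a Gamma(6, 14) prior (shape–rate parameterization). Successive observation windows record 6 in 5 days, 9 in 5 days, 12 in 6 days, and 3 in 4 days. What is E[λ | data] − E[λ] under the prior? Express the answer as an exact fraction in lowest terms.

Total count: 6 + 9 + 12 + 3 = 30.
Total exposure: 5 + 5 + 6 + 4 = 20 days.
Posterior: α' = 6 + 30 = 36, β' = 14 + 20 = 34.
Posterior mean = 36/34 = 18/17; prior mean = 6/14 = 3/7. Difference = 18/17 − 3/7 = 75/119.

75/119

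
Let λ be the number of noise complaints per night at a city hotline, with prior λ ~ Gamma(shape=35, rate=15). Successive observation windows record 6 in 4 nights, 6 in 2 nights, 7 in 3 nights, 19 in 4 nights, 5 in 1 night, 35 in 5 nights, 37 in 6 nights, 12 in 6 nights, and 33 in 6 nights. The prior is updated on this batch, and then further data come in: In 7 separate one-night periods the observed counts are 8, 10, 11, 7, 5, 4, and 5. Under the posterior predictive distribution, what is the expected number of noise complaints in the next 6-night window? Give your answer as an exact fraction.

Total count: 6 + 6 + 7 + 19 + 5 + 35 + 37 + 12 + 33 = 160.
Total exposure: 4 + 2 + 3 + 4 + 1 + 5 + 6 + 6 + 6 = 37 nights.
After the first batch: Gamma(35 + 160, 15 + 37) = Gamma(195, 52).
Total count: 8 + 10 + 11 + 7 + 5 + 4 + 5 = 50.
Total exposure: 7 nights.
After the second batch: Gamma(195 + 50, 52 + 7) = Gamma(245, 59).
Predictive mean over a 6-night window = T·E[λ|data] = 6·245/59 = 1470/59.

1470/59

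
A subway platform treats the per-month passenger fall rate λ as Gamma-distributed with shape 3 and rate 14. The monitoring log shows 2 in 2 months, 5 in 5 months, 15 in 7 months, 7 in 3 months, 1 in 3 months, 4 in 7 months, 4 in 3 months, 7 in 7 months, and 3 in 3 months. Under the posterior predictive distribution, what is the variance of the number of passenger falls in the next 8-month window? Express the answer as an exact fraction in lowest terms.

2108/243

Total count: 2 + 5 + 15 + 7 + 1 + 4 + 4 + 7 + 3 = 48.
Total exposure: 2 + 5 + 7 + 3 + 3 + 7 + 3 + 7 + 3 = 40 months.
Posterior: α' = 3 + 48 = 51, β' = 14 + 40 = 54.
The posterior predictive for a window of length T is Negative Binomial with variance T·α'·(β'+T)/β'² = 8·51·62/2916 = 2108/243.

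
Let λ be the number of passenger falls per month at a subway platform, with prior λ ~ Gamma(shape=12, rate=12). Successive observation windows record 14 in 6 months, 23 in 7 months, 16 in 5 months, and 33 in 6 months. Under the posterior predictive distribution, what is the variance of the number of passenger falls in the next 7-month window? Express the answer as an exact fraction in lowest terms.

Total count: 14 + 23 + 16 + 33 = 86.
Total exposure: 6 + 7 + 5 + 6 = 24 months.
Gamma(α, β) with Poisson data over total exposure Σt gives posterior Gamma(α+Σx, β+Σt) = Gamma(98, 36).
The posterior predictive for a window of length T is Negative Binomial with variance T·α'·(β'+T)/β'² = 7·98·43/1296 = 14749/648.

14749/648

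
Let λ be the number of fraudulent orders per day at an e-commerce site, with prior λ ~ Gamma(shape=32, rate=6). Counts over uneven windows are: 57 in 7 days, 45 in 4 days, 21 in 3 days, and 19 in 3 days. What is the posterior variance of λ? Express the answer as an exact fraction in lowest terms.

174/529

Total count: 57 + 45 + 21 + 19 = 142.
Total exposure: 7 + 4 + 3 + 3 = 17 days.
By Gamma–Poisson conjugacy, the posterior is Gamma(α + Σx, β + Σt) = Gamma(32 + 142, 6 + 17) = Gamma(174, 23).
Posterior variance = α'/β'² = 174/529.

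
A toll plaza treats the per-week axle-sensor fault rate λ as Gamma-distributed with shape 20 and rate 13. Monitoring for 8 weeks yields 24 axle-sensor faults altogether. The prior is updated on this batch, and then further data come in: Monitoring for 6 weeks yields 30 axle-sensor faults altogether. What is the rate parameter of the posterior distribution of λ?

Total count 24 over total exposure 8 weeks.
After the first batch: Gamma(20 + 24, 13 + 8) = Gamma(44, 21).
Total count 30 over total exposure 6 weeks.
After the second batch: Gamma(44 + 30, 21 + 6) = Gamma(74, 27).

27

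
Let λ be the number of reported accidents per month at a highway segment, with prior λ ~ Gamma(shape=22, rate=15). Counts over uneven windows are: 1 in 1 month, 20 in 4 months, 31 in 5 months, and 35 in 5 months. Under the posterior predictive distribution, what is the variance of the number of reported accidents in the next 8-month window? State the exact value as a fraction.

8284/225

Total count: 1 + 20 + 31 + 35 = 87.
Total exposure: 1 + 4 + 5 + 5 = 15 months.
Gamma(α, β) with Poisson data over total exposure Σt gives posterior Gamma(α+Σx, β+Σt) = Gamma(109, 30).
The posterior predictive for a window of length T is Negative Binomial with variance T·α'·(β'+T)/β'² = 8·109·38/900 = 8284/225.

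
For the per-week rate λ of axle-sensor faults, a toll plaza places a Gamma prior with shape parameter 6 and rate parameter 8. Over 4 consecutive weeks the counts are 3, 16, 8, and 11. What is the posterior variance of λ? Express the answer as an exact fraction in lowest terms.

11/36

Total count: 3 + 16 + 8 + 11 = 38.
Total exposure: 4 weeks.
Conjugate update: add total count to the shape and total exposure to the rate, giving Gamma(44, 12).
Posterior variance = α'/β'² = 44/144 = 11/36.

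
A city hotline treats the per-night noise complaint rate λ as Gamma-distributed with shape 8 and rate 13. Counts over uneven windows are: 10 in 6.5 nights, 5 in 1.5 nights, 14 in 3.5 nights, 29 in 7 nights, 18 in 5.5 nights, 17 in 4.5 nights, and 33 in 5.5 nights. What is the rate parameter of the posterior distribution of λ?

47

Total count: 10 + 5 + 14 + 29 + 18 + 17 + 33 = 126.
Total exposure: 6.5 + 1.5 + 3.5 + 7 + 5.5 + 4.5 + 5.5 = 34 nights.
The Gamma prior is conjugate for the Poisson rate, so λ | data ~ Gamma(8+126, 13+34) = Gamma(134, 47).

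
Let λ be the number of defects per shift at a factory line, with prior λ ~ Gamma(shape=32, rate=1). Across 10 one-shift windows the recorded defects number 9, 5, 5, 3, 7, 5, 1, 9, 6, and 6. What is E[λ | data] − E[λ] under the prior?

-24

Total count: 9 + 5 + 5 + 3 + 7 + 5 + 1 + 9 + 6 + 6 = 56.
Total exposure: 10 shifts.
The Gamma prior is conjugate for the Poisson rate, so λ | data ~ Gamma(32+56, 1+10) = Gamma(88, 11).
Posterior mean = 88/11 = 8; prior mean = 32/1 = 32. Difference = 8 − 32 = -24.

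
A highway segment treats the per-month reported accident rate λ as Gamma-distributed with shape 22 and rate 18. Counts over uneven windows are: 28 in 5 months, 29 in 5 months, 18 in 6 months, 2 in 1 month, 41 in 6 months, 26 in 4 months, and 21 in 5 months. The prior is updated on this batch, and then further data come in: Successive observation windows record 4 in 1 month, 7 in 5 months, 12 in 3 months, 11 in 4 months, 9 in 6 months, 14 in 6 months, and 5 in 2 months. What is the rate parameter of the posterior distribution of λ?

77

Total count: 28 + 29 + 18 + 2 + 41 + 26 + 21 = 165.
Total exposure: 5 + 5 + 6 + 1 + 6 + 4 + 5 = 32 months.
After the first batch: Gamma(22 + 165, 18 + 32) = Gamma(187, 50).
Total count: 4 + 7 + 12 + 11 + 9 + 14 + 5 = 62.
Total exposure: 1 + 5 + 3 + 4 + 6 + 6 + 2 = 27 months.
After the second batch: Gamma(187 + 62, 50 + 27) = Gamma(249, 77).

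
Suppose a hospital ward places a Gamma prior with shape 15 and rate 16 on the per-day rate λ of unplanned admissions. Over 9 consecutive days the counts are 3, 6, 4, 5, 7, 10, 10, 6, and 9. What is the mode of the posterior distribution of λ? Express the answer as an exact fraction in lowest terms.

74/25

Total count: 3 + 6 + 4 + 5 + 7 + 10 + 10 + 6 + 9 = 60.
Total exposure: 9 days.
The Gamma prior is conjugate for the Poisson rate, so λ | data ~ Gamma(15+60, 16+9) = Gamma(75, 25).
Posterior mode = (α'−1)/β' = 74/25.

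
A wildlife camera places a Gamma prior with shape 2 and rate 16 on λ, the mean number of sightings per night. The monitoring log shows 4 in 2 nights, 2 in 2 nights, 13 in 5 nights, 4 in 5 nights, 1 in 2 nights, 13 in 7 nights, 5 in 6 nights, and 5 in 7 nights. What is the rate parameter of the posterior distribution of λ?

Total count: 4 + 2 + 13 + 4 + 1 + 13 + 5 + 5 = 47.
Total exposure: 2 + 2 + 5 + 5 + 2 + 7 + 6 + 7 = 36 nights.
By Gamma–Poisson conjugacy, the posterior is Gamma(α + Σx, β + Σt) = Gamma(2 + 47, 16 + 36) = Gamma(49, 52).

52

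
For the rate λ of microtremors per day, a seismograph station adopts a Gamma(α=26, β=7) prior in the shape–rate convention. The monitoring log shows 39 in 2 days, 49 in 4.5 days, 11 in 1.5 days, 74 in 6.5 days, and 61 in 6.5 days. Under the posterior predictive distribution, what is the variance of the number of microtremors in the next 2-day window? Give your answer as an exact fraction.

975/49

Total count: 39 + 49 + 11 + 74 + 61 = 234.
Total exposure: 2 + 4.5 + 1.5 + 6.5 + 6.5 = 21 days.
Posterior: α' = 26 + 234 = 260, β' = 7 + 21 = 28.
The posterior predictive for a window of length T is Negative Binomial with variance T·α'·(β'+T)/β'² = 2·260·30/784 = 975/49.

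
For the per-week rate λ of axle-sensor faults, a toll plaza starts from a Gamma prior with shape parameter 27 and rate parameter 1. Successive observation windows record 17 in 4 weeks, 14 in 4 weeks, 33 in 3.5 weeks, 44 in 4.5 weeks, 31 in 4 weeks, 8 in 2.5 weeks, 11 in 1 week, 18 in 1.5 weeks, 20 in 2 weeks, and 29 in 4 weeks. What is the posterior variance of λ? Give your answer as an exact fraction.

Total count: 17 + 14 + 33 + 44 + 31 + 8 + 11 + 18 + 20 + 29 = 225.
Total exposure: 4 + 4 + 3.5 + 4.5 + 4 + 2.5 + 1 + 1.5 + 2 + 4 = 31 weeks.
Conjugate update: add total count to the shape and total exposure to the rate, giving Gamma(252, 32).
Posterior variance = α'/β'² = 252/1024 = 63/256.

63/256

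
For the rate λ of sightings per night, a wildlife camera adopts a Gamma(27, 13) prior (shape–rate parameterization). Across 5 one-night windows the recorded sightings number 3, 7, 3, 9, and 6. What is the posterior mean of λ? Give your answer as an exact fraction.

Total count: 3 + 7 + 3 + 9 + 6 = 28.
Total exposure: 5 nights.
By Gamma–Poisson conjugacy, the posterior is Gamma(α + Σx, β + Σt) = Gamma(27 + 28, 13 + 5) = Gamma(55, 18).
Posterior mean = α'/β' = 55/18.

55/18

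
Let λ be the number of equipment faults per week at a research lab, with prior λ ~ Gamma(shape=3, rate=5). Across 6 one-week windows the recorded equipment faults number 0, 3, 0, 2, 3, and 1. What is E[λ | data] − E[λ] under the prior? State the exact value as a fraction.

Total count: 0 + 3 + 0 + 2 + 3 + 1 = 9.
Total exposure: 6 weeks.
By Gamma–Poisson conjugacy, the posterior is Gamma(α + Σx, β + Σt) = Gamma(3 + 9, 5 + 6) = Gamma(12, 11).
Posterior mean = 12/11 = 12/11; prior mean = 3/5 = 3/5. Difference = 12/11 − 3/5 = 27/55.

27/55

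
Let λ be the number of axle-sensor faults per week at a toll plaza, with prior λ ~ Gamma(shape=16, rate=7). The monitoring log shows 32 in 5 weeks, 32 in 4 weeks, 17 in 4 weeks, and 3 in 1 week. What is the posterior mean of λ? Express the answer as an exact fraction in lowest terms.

Total count: 32 + 32 + 17 + 3 = 84.
Total exposure: 5 + 4 + 4 + 1 = 14 weeks.
By Gamma–Poisson conjugacy, the posterior is Gamma(α + Σx, β + Σt) = Gamma(16 + 84, 7 + 14) = Gamma(100, 21).
Posterior mean = α'/β' = 100/21.

100/21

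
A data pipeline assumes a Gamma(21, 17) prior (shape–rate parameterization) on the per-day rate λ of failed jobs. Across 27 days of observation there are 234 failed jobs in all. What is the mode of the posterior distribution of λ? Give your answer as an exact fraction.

127/22

Total count 234 over total exposure 27 days.
Posterior: α' = 21 + 234 = 255, β' = 17 + 27 = 44.
Posterior mode = (α'−1)/β' = 254/44 = 127/22.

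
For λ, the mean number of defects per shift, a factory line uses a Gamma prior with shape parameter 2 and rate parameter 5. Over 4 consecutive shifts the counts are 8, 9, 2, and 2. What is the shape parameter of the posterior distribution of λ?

23

Total count: 8 + 9 + 2 + 2 = 21.
Total exposure: 4 shifts.
Gamma(α, β) with Poisson data over total exposure Σt gives posterior Gamma(α+Σx, β+Σt) = Gamma(23, 9).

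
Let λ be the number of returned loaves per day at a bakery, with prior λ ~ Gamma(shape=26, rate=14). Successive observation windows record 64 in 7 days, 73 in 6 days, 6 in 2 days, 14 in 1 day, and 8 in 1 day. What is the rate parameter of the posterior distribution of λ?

Total count: 64 + 73 + 6 + 14 + 8 = 165.
Total exposure: 7 + 6 + 2 + 1 + 1 = 17 days.
By Gamma–Poisson conjugacy, the posterior is Gamma(α + Σx, β + Σt) = Gamma(26 + 165, 14 + 17) = Gamma(191, 31).

31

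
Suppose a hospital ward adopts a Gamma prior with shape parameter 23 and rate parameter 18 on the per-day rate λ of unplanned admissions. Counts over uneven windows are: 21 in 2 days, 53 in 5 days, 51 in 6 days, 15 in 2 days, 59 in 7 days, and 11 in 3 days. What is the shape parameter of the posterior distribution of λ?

Total count: 21 + 53 + 51 + 15 + 59 + 11 = 210.
Total exposure: 2 + 5 + 6 + 2 + 7 + 3 = 25 days.
Posterior: α' = 23 + 210 = 233, β' = 18 + 25 = 43.

233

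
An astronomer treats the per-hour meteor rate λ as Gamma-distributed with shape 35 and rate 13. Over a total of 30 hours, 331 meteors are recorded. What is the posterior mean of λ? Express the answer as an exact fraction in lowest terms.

366/43

Total count 331 over total exposure 30 hours.
Conjugate update: add total count to the shape and total exposure to the rate, giving Gamma(366, 43).
Posterior mean = α'/β' = 366/43.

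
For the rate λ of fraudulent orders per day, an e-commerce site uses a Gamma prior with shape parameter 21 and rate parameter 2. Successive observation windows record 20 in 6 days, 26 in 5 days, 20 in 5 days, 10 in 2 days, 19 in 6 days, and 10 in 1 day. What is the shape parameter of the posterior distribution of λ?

Total count: 20 + 26 + 20 + 10 + 19 + 10 = 105.
Total exposure: 6 + 5 + 5 + 2 + 6 + 1 = 25 days.
Conjugate update: add total count to the shape and total exposure to the rate, giving Gamma(126, 27).

126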